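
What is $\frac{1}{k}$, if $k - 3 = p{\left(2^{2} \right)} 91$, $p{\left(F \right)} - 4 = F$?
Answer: $\frac{1}{731} \approx 0.001368$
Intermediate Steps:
$p{\left(F \right)} = 4 + F$
$k = 731$ ($k = 3 + \left(4 + 2^{2}\right) 91 = 3 + \left(4 + 4\right) 91 = 3 + 8 \cdot 91 = 3 + 728 = 731$)
$\frac{1}{k} = \frac{1}{731}$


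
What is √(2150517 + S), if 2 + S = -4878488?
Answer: I*√2727973 ≈ 1651.7*I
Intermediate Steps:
S = -4878490 (S = -2 - 4878488 = -4878490)
√(2150517 + S) = √(2150517 - 4878490) = √(-2727973) = I*√2727973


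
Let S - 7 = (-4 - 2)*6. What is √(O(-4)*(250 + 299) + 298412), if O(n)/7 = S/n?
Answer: √1305095/2 ≈ 571.20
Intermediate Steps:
S = -29 (S = 7 + (-4 - 2)*6 = 7 - 6*6 = 7 - 36 = -29)
O(n) = -203/n (O(n) = 7*(-29/n) = -203/n)
√(O(-4)*(250 + 299) + 298412) = √((-203/(-4))*(250 + 299) + 298412) = √(-203*(-¼)*549 + 298412) = √((203/4)*549 + 298412) = √(111447/4 + 298412) = √(1305095/4) = √1305095/2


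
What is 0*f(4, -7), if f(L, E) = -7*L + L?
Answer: 0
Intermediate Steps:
f(L, E) = -6*L
0*f(4, -7) = 0*(-6*4) = 0*(-24) = 0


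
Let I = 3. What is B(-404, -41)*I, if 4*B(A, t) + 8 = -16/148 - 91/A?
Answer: -353499/59792 ≈ -5.9121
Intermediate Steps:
B(A, t) = -75/37 - 91/(4*A) (B(A, t) = -2 + (-16/148 - 91/A)/4 = -2 + (-16*1/148 - 91/A)/4 = -2 + (-4/37 - 91/A)/4 = -2 + (-1/37 - 91/(4*A)) = -75/37 - 91/(4*A))
B(-404, -41)*I = ((1/148)*(-3367 - 300*(-404))/(-404))*3 = ((1/148)*(-1/404)*(-3367 + 121200))*3 = ((1/148)*(-1/404)*117833)*3 = -117833/59792*3 = -353499/59792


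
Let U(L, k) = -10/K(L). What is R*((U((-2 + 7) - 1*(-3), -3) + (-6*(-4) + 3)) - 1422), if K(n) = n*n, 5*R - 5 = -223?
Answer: 973261/16 ≈ 60829.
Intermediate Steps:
R = -218/5 (R = 1 + (⅕)*(-223) = 1 - 223/5 = -218/5 ≈ -43.600)
K(n) = n²
U(L, k) = -10/L²
R*((U((-2 + 7) - 1*(-3), -3) + (-6*(-4) + 3)) - 1422) = -218*((-10/((-2 + 7) - 1*(-3))² + (-6*(-4) + 3)) - 1422)/5 = -218*((-10/(5 + 3)² + (24 + 3)) - 1422)/5 = -218*((-10/8² + 27) - 1422)/5 = -218*((-10*1/64 + 27) - 1422)/5 = -218*((-5/32 + 27) - 1422)/5 = -218*(859/32 - 1422)/5 = -218/5*(-44645/32) = 973261/16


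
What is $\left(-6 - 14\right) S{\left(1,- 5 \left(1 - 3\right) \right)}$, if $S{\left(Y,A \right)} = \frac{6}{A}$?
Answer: $-12$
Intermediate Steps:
$\left(-6 - 14\right) S{\left(1,- 5 \left(1 - 3\right) \right)} = \left(-6 - 14\right) \frac{6}{\left(-5\right) \left(1 - 3\right)} = - 20 \frac{6}{\left(-5\right) \left(-2\right)} = - 20 \cdot \frac{6}{10} = - 20 \cdot 6 \cdot \frac{1}{10} = \left(-20\right) \frac{3}{5} = -12$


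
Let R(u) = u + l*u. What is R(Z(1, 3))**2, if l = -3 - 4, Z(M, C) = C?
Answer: 324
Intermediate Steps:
l = -7
R(u) = -6*u (R(u) = u - 7*u = -6*u)
R(Z(1, 3))**2 = (-6*3)**2 = (-18)**2 = 324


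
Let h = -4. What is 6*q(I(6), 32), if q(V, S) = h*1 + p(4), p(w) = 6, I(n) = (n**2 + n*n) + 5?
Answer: 12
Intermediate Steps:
I(n) = 5 + 2*n**2 (I(n) = (n**2 + n**2) + 5 = 2*n**2 + 5 = 5 + 2*n**2)
q(V, S) = 2 (q(V, S) = -4*1 + 6 = -4 + 6 = 2)
6*q(I(6), 32) = 6*2 = 12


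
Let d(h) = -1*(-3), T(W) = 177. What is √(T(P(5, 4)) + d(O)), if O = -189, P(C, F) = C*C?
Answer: 6*√5 ≈ 13.416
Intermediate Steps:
P(C, F) = C²
d(h) = 3
√(T(P(5, 4)) + d(O)) = √(177 + 3) = √180 = 6*√5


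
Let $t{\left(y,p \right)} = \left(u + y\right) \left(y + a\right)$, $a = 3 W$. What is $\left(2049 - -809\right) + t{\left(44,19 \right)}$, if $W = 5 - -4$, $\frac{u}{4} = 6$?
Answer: $7686$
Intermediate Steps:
$u = 24$ ($u = 4 \cdot 6 = 24$)
$W = 9$ ($W = 5 + 4 = 9$)
$a = 27$ ($a = 3 \cdot 9 = 27$)
$t{\left(y,p \right)} = \left(24 + y\right) \left(27 + y\right)$ ($t{\left(y,p \right)} = \left(24 + y\right) \left(y + 27\right) = \left(24 + y\right) \left(27 + y\right)$)
$\left(2049 - -809\right) + t{\left(44,19 \right)} = \left(2049 - -809\right) + \left(648 + 44^{2} + 51 \cdot 44\right) = \left(2049 + 809\right) + \left(648 + 1936 + 2244\right) = 2858 + 4828 = 7686$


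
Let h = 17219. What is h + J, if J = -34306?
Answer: -17087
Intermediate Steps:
h + J = 17219 - 34306 = -17087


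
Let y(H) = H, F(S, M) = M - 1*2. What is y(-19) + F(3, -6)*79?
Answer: -651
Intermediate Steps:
F(S, M) = -2 + M (F(S, M) = M - 2 = -2 + M)
y(-19) + F(3, -6)*79 = -19 + (-2 - 6)*79 = -19 - 8*79 = -19 - 632 = -651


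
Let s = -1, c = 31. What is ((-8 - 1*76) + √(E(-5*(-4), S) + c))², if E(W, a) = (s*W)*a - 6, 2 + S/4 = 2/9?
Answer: (252 - √1505)²/9 ≈ 5050.7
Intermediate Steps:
S = -64/9 (S = -8 + 4*(2/9) = -8 + 8/9 = -64/9 ≈ -7.1111)
E(W, a) = -6 - W*a (E(W, a) = (-W)*a - 6 = -W*a - 6 = -6 - W*a)
((-8 - 1*76) + √(E(-5*(-4), S) + c))² = ((-8 - 1*76) + √((-6 - 1*(-5*(-4))*(-64/9)) + 31))² = ((-8 - 76) + √((-6 - 1*20*(-64/9)) + 31))² = (-84 + √((-6 + 1280/9) + 31))² = (-84 + √(1226/9 + 31))² = (-84 + √(1505/9))² = (-84 + √1505/3)²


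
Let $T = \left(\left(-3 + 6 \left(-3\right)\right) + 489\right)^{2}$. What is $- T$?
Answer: $-219024$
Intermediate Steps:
$T = 219024$ ($T = \left(\left(-3 - 18\right) + 489\right)^{2} = \left(-21 + 489\right)^{2} = 468^{2} = 219024$)
$- T = \left(-1\right) 219024 = -219024$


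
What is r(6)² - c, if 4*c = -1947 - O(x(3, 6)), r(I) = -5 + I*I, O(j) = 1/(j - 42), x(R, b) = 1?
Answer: 118715/82 ≈ 1447.7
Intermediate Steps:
O(j) = 1/(-42 + j)
r(I) = -5 + I²
c = -39913/82 (c = (-1947 - 1/(-42 + 1))/4 = (-1947 - 1/(-41))/4 = (-1947 - 1*(-1/41))/4 = (-1947 + 1/41)/4 = (¼)*(-79826/41) = -39913/82 ≈ -486.74)
r(6)² - c = (-5 + 6²)² - 1*(-39913/82) = (-5 + 36)² + 39913/82 = 31² + 39913/82 = 961 + 39913/82 = 118715/82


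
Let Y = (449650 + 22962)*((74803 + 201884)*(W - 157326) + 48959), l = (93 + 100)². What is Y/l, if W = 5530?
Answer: -19849671339202516/37249 ≈ -5.3289e+11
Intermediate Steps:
l = 37249 (l = 193² = 37249)
Y = -19849671339202516 (Y = (449650 + 22962)*((74803 + 201884)*(5530 - 157326) + 48959) = 472612*(276687*(-151796) + 48959) = 472612*(-41999979852 + 48959) = 472612*(-41999930893) = -19849671339202516)
Y/l = -19849671339202516/37249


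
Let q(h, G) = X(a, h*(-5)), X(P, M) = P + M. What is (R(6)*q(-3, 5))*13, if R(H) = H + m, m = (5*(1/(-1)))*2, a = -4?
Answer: -572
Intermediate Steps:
m = -10 (m = (5*(1*(-1)))*2 = (5*(-1))*2 = -5*2 = -10)
X(P, M) = M + P
q(h, G) = -4 - 5*h (q(h, G) = h*(-5) - 4 = -5*h - 4 = -4 - 5*h)
R(H) = -10 + H (R(H) = H - 10 = -10 + H)
(R(6)*q(-3, 5))*13 = ((-10 + 6)*(-4 - 5*(-3)))*13 = -4*(-4 + 15)*13 = -4*11*13 = -44*13 = -572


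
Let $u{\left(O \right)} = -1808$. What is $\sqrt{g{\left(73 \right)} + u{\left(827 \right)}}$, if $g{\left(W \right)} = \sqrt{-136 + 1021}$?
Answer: $\sqrt{-1808 + \sqrt{885}} \approx 42.169 i$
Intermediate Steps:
$g{\left(W \right)} = \sqrt{885}$
$\sqrt{g{\left(73 \right)} + u{\left(827 \right)}} = \sqrt{\sqrt{885} - 1808} = \sqrt{-1808 + \sqrt{885}}$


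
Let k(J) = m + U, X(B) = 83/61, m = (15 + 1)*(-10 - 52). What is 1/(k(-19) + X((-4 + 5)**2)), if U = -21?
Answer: -61/61710 ≈ -0.00098849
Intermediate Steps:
m = -992 (m = 16*(-62) = -992)
X(B) = 83/61 (X(B) = 83*(1/61) = 83/61)
k(J) = -1013 (k(J) = -992 - 21 = -1013)
1/(k(-19) + X((-4 + 5)**2)) = 1/(-1013 + 83/61) = 1/(-61710/61) = -61/61710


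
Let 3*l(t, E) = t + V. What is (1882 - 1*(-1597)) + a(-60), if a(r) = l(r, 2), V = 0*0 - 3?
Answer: 3458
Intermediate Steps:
V = -3 (V = 0 - 3 = -3)
l(t, E) = -1 + t/3 (l(t, E) = (t - 3)/3 = (-3 + t)/3 = -1 + t/3)
a(r) = -1 + r/3
(1882 - 1*(-1597)) + a(-60) = (1882 - 1*(-1597)) + (-1 + (⅓)*(-60)) = (1882 + 1597) + (-1 - 20) = 3479 - 21 = 3458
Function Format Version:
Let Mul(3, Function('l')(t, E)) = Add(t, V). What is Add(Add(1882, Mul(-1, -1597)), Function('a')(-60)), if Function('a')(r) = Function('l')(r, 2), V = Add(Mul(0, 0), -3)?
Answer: 3458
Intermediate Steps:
V = -3 (V = Add(0, -3) = -3)
Function('l')(t, E) = Add(-1, Mul(Rational(1, 3), t)) (Function('l')(t, E) = Mul(Rational(1, 3), Add(t, -3)) = Mul(Rational(1, 3), Add(-3, t)) = Add(-1, Mul(Rational(1, 3), t)))
Function('a')(r) = Add(-1, Mul(Rational(1, 3), r))
Add(Add(1882, Mul(-1, -1597)), Function('a')(-60)) = Add(Add(1882, Mul(-1, -1597)), Add(-1, Mul(Rational(1, 3), -60))) = Add(Add(1882, 1597), Add(-1, -20)) = Add(3479, -21) = 3458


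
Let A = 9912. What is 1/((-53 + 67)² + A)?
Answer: 1/10108 ≈ 9.8931e-5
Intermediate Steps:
1/((-53 + 67)² + A) = 1/((-53 + 67)² + 9912) = 1/(14² + 9912) = 1/(196 + 9912) = 1/10108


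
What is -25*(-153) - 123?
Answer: 3702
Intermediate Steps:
-25*(-153) - 123 = 3825 - 123 = 3702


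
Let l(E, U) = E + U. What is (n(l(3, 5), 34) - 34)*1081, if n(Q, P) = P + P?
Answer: 36754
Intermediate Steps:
n(Q, P) = 2*P
(n(l(3, 5), 34) - 34)*1081 = (2*34 - 34)*1081 = (68 - 34)*1081 = 34*1081 = 36754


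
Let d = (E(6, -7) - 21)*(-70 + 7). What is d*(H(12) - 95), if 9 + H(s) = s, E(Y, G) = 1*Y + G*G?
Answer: 197064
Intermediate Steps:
E(Y, G) = Y + G²
H(s) = -9 + s
d = -2142 (d = ((6 + (-7)²) - 21)*(-70 + 7) = ((6 + 49) - 21)*(-63) = (55 - 21)*(-63) = 34*(-63) = -2142)
d*(H(12) - 95) = -2142*((-9 + 12) - 95) = -2142*(3 - 95) = -2142*(-92) = 197064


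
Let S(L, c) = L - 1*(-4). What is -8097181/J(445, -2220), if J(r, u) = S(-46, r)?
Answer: 8097181/42 ≈ 1.9279e+5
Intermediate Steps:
S(L, c) = 4 + L (S(L, c) = L + 4 = 4 + L)
J(r, u) = -42 (J(r, u) = 4 - 46 = -42)
-8097181/J(445, -2220) = -8097181/(-42) = -8097181*(-1/42) = 8097181/42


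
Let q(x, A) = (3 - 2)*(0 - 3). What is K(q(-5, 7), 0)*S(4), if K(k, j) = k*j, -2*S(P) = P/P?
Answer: 0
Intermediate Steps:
S(P) = -½ (S(P) = -P/(2*P) = -½*1 = -½)
q(x, A) = -3 (q(x, A) = 1*(-3) = -3)
K(k, j) = j*k
K(q(-5, 7), 0)*S(4) = (0*(-3))*(-½) = 0*(-½) = 0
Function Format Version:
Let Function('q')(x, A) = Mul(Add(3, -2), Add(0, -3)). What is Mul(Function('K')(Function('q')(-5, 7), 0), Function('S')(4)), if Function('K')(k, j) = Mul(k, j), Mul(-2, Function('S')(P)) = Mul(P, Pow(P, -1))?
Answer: 0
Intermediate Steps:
Function('S')(P) = Rational(-1, 2) (Function('S')(P) = Mul(Rational(-1, 2), Mul(P, Pow(P, -1))) = Mul(Rational(-1, 2), 1) = Rational(-1, 2))
Function('q')(x, A) = -3 (Function('q')(x, A) = Mul(1, -3) = -3)
Function('K')(k, j) = Mul(j, k)
Mul(Function('K')(Function('q')(-5, 7), 0), Function('S')(4)) = Mul(Mul(0, -3), Rational(-1, 2)) = Mul(0, Rational(-1, 2)) = 0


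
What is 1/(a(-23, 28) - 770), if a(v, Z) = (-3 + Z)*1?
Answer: -1/745 ≈ -0.0013423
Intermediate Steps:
a(v, Z) = -3 + Z
1/(a(-23, 28) - 770) = 1/((-3 + 28) - 770) = 1/(25 - 770) = 1/(-745) = -1/745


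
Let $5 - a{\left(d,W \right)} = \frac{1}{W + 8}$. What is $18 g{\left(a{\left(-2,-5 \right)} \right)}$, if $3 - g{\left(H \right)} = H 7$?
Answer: $-534$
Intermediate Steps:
$a{\left(d,W \right)} = 5 - \frac{1}{8 + W}$ ($a{\left(d,W \right)} = 5 - \frac{1}{W + 8} = 5 - \frac{1}{8 + W}$)
$g{\left(H \right)} = 3 - 7 H$ ($g{\left(H \right)} = 3 - H 7 = 3 - 7 H$)
$18 g{\left(a{\left(-2,-5 \right)} \right)} = 18 \left(3 - 7 \frac{39 + 5 \left(-5\right)}{8 - 5}\right) = 18 \left(3 - 7 \frac{39 - 25}{3}\right) = 18 \left(3 - 7 \cdot \frac{1}{3} \cdot 14\right) = 18 \left(3 - \frac{98}{3}\right) = 18 \left(- \frac{89}{3}\right) = -534$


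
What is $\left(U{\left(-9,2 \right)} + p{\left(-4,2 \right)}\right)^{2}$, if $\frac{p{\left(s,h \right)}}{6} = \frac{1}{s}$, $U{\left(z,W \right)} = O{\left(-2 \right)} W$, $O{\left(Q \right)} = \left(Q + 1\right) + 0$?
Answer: $\frac{49}{4} \approx 12.25$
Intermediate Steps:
$O{\left(Q \right)} = 1 + Q$ ($O{\left(Q \right)} = \left(1 + Q\right) + 0 = 1 + Q$)
$U{\left(z,W \right)} = - W$ ($U{\left(z,W \right)} = \left(1 - 2\right) W = - W$)
$p{\left(s,h \right)} = \frac{6}{s}$
$\left(U{\left(-9,2 \right)} + p{\left(-4,2 \right)}\right)^{2} = \left(\left(-1\right) 2 + \frac{6}{-4}\right)^{2} = \left(-2 + 6 \left(- \frac{1}{4}\right)\right)^{2} = \left(-2 - \frac{3}{2}\right)^{2} = \left(- \frac{7}{2}\right)^{2} = \frac{49}{4}$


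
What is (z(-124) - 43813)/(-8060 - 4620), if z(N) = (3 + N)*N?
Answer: 28809/12680 ≈ 2.2720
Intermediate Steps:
z(N) = N*(3 + N)
(z(-124) - 43813)/(-8060 - 4620) = (-124*(3 - 124) - 43813)/(-8060 - 4620) = (-124*(-121) - 43813)/(-12680) = (15004 - 43813)*(-1/12680) = -28809*(-1/12680) = 28809/12680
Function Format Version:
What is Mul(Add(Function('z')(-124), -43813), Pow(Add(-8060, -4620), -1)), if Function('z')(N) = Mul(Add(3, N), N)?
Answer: Rational(28809, 12680) ≈ 2.2720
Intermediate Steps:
Function('z')(N) = Mul(N, Add(3, N))
Mul(Add(Function('z')(-124), -43813), Pow(Add(-8060, -4620), -1)) = Mul(Add(Mul(-124, Add(3, -124)), -43813), Pow(Add(-8060, -4620), -1)) = Mul(Add(Mul(-124, -121), -43813), Pow(-12680, -1)) = Mul(Add(15004, -43813), Rational(-1, 12680)) = Mul(-28809, Rational(-1, 12680)) = Rational(28809, 12680)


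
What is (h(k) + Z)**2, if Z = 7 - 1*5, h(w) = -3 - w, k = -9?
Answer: 64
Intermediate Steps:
Z = 2 (Z = 7 - 5 = 2)
(h(k) + Z)**2 = ((-3 - 1*(-9)) + 2)**2 = ((-3 + 9) + 2)**2 = (6 + 2)**2 = 8**2 = 64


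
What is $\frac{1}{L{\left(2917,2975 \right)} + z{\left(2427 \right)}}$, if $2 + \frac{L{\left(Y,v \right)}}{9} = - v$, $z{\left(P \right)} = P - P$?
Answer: $- \frac{1}{26793} \approx -3.7323 \cdot 10^{-5}$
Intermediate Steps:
$z{\left(P \right)} = 0$
$L{\left(Y,v \right)} = -18 - 9 v$ ($L{\left(Y,v \right)} = -18 + 9 \left(- v\right) = -18 - 9 v$)
$\frac{1}{L{\left(2917,2975 \right)} + z{\left(2427 \right)}} = \frac{1}{\left(-18 - 26775\right) + 0} = \frac{1}{-26793 + 0} = \frac{1}{-26793} = - \frac{1}{26793}$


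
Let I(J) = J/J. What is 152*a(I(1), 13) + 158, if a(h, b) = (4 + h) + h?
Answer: 1070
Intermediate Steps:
I(J) = 1
a(h, b) = 4 + 2*h
152*a(I(1), 13) + 158 = 152*(4 + 2*1) + 158 = 152*(4 + 2) + 158 = 152*6 + 158 = 912 + 158 = 1070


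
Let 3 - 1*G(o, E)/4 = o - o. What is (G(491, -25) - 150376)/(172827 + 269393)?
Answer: -37591/110555 ≈ -0.34002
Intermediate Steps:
G(o, E) = 12 (G(o, E) = 12 - 4*(o - o) = 12 - 4*0 = 12 + 0 = 12)
(G(491, -25) - 150376)/(172827 + 269393) = (12 - 150376)/(172827 + 269393) = -150364/442220 = -150364*1/442220 = -37591/110555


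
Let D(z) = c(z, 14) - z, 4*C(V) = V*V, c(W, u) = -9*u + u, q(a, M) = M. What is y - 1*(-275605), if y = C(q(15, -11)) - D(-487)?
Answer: 1101041/4 ≈ 2.7526e+5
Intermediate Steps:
c(W, u) = -8*u
C(V) = V²/4 (C(V) = (V*V)/4 = V²/4)
D(z) = -112 - z (D(z) = -8*14 - z = -112 - z)
y = -1379/4 (y = (¼)*(-11)² - (-112 - 1*(-487)) = (¼)*121 - (-112 + 487) = 121/4 - 1*375 = 121/4 - 375 = -1379/4 ≈ -344.75)
y - 1*(-275605) = -1379/4 - 1*(-275605) = -1379/4 + 275605 = 1101041/4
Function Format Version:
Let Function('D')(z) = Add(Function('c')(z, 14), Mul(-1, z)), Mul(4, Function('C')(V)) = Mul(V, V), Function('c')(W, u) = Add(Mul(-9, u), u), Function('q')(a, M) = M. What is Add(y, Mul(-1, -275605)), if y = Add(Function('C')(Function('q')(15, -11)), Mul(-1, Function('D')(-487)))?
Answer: Rational(1101041, 4) ≈ 2.7526e+5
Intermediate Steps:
Function('c')(W, u) = Mul(-8, u)
Function('C')(V) = Mul(Rational(1, 4), Pow(V, 2)) (Function('C')(V) = Mul(Rational(1, 4), Mul(V, V)) = Mul(Rational(1, 4), Pow(V, 2)))
Function('D')(z) = Add(-112, Mul(-1, z)) (Function('D')(z) = Add(Mul(-8, 14), Mul(-1, z)) = Add(-112, Mul(-1, z)))
y = Rational(-1379, 4) (y = Add(Mul(Rational(1, 4), Pow(-11, 2)), Mul(-1, Add(-112, Mul(-1, -487)))) = Add(Mul(Rational(1, 4), 121), Mul(-1, Add(-112, 487))) = Add(Rational(121, 4), Mul(-1, 375)) = Add(Rational(121, 4), -375) = Rational(-1379, 4) ≈ -344.75)
Add(y, Mul(-1, -275605)) = Add(Rational(-1379, 4), Mul(-1, -275605)) = Add(Rational(-1379, 4), 275605) = Rational(1101041, 4)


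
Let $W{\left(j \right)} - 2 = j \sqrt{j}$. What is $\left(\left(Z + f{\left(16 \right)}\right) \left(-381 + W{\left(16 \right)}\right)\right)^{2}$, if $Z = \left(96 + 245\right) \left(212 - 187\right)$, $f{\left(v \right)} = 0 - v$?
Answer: $7184195712225$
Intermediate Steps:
$W{\left(j \right)} = 2 + j^{\frac{3}{2}}$ ($W{\left(j \right)} = 2 + j \sqrt{j} = 2 + j^{\frac{3}{2}}$)
$f{\left(v \right)} = - v$
$Z = 8525$ ($Z = 341 \cdot 25 = 8525$)
$\left(\left(Z + f{\left(16 \right)}\right) \left(-381 + W{\left(16 \right)}\right)\right)^{2} = \left(\left(8525 - 16\right) \left(-381 + \left(2 + 16^{\frac{3}{2}}\right)\right)\right)^{2} = \left(\left(8525 - 16\right) \left(-381 + \left(2 + 64\right)\right)\right)^{2} = \left(8509 \left(-381 + 66\right)\right)^{2} = \left(8509 \left(-315\right)\right)^{2} = \left(-2680335\right)^{2} = 7184195712225$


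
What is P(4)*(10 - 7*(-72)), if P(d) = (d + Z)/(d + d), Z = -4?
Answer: 0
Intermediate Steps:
P(d) = (-4 + d)/(2*d) (P(d) = (d - 4)/(d + d) = (-4 + d)/((2*d)) = (-4 + d)*(1/(2*d)) = (-4 + d)/(2*d))
P(4)*(10 - 7*(-72)) = ((½)*(-4 + 4)/4)*(10 - 7*(-72)) = ((½)*(¼)*0)*(10 + 504) = 0*514 = 0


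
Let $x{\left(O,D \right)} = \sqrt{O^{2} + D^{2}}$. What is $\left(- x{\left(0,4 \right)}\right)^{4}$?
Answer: $256$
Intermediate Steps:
$x{\left(O,D \right)} = \sqrt{D^{2} + O^{2}}$
$\left(- x{\left(0,4 \right)}\right)^{4} = \left(- \sqrt{4^{2} + 0^{2}}\right)^{4} = \left(- \sqrt{16 + 0}\right)^{4} = \left(- \sqrt{16}\right)^{4} = \left(\left(-1\right) 4\right)^{4} = \left(-4\right)^{4} = 256$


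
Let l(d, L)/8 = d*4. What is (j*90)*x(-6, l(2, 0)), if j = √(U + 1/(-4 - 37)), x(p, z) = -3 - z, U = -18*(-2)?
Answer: -30150*√2419/41 ≈ -36168.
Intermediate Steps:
l(d, L) = 32*d (l(d, L) = 8*(d*4) = 8*(4*d) = 32*d)
U = 36
j = 5*√2419/41 (j = √(36 + 1/(-4 - 37)) = √(36 + 1/(-41)) = √(36 - 1/41) = √(1475/41) = 5*√2419/41 ≈ 5.9980)
(j*90)*x(-6, l(2, 0)) = ((5*√2419/41)*90)*(-3 - 32*2) = (450*√2419/41)*(-3 - 1*64) = (450*√2419/41)*(-3 - 64) = (450*√2419/41)*(-67) = -30150*√2419/41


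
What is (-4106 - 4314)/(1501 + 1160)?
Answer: -8420/2661 ≈ -3.1642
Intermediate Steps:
(-4106 - 4314)/(1501 + 1160) = -8420/2661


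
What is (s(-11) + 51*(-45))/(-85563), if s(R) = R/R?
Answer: 2294/85563 ≈ 0.026811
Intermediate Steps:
s(R) = 1
(s(-11) + 51*(-45))/(-85563) = (1 + 51*(-45))/(-85563) = (1 - 2295)*(-1/85563) = -2294*(-1/85563) = 2294/85563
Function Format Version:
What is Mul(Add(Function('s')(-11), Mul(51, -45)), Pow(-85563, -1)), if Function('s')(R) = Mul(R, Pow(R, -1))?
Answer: Rational(2294, 85563) ≈ 0.026811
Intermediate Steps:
Function('s')(R) = 1
Mul(Add(Function('s')(-11), Mul(51, -45)), Pow(-85563, -1)) = Mul(Add(1, Mul(51, -45)), Pow(-85563, -1)) = Mul(Add(1, -2295), Rational(-1, 85563)) = Mul(-2294, Rational(-1, 85563)) = Rational(2294, 85563)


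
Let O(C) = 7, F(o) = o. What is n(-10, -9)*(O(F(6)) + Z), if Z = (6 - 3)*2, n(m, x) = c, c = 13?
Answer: 169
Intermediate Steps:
n(m, x) = 13
Z = 6 (Z = 3*2 = 6)
n(-10, -9)*(O(F(6)) + Z) = 13*(7 + 6) = 13*13 = 169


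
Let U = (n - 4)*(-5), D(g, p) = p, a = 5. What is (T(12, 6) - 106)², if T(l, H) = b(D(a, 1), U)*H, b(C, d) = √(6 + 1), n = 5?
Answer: 11488 - 1272*√7 ≈ 8122.6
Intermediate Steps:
U = -5 (U = (5 - 4)*(-5) = 1*(-5) = -5)
b(C, d) = √7
T(l, H) = H*√7 (T(l, H) = √7*H = H*√7)
(T(12, 6) - 106)² = (6*√7 - 106)² = (-106 + 6*√7)²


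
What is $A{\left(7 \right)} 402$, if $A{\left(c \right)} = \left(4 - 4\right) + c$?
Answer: $2814$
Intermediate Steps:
$A{\left(c \right)} = c$ ($A{\left(c \right)} = 0 + c = c$)
$A{\left(7 \right)} 402 = 7 \cdot 402 = 2814$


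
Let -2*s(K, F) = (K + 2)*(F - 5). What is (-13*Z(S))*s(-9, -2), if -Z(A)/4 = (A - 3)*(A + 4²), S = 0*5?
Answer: 61152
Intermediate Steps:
S = 0
Z(A) = -4*(-3 + A)*(16 + A) (Z(A) = -4*(A - 3)*(A + 4²) = -4*(-3 + A)*(A + 16) = -4*(-3 + A)*(16 + A))
s(K, F) = -(-5 + F)*(2 + K)/2 (s(K, F) = -(K + 2)*(F - 5)/2 = -(2 + K)*(-5 + F)/2 = -(-5 + F)*(2 + K)/2)
(-13*Z(S))*s(-9, -2) = (-13*(192 - 52*0 - 4*0²))*(5 - 1*(-2) + (5/2)*(-9) - ½*(-2)*(-9)) = (-13*(192 + 0 - 4*0))*(5 + 2 - 45/2 - 9) = -13*(192 + 0 + 0)*(-49/2) = -13*192*(-49/2) = -2496*(-49/2) = 61152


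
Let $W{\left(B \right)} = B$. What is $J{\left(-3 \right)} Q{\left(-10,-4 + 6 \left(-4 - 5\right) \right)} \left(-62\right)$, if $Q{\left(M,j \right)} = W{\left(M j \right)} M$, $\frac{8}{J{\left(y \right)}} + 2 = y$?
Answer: $-575360$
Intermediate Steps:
$J{\left(y \right)} = \frac{8}{-2 + y}$
$Q{\left(M,j \right)} = j M^{2}$ ($Q{\left(M,j \right)} = M j M = j M^{2}$)
$J{\left(-3 \right)} Q{\left(-10,-4 + 6 \left(-4 - 5\right) \right)} \left(-62\right) = \frac{8}{-2 - 3} \left(-4 + 6 \left(-4 - 5\right)\right) \left(-10\right)^{2} \left(-62\right) = \frac{8}{-5} \left(-4 + 6 \left(-4 - 5\right)\right) 100 \left(-62\right) = 8 \left(- \frac{1}{5}\right) \left(-4 + 6 \left(-9\right)\right) 100 \left(-62\right) = - \frac{8 \left(-4 - 54\right) 100}{5} \left(-62\right) = - \frac{8 \left(\left(-58\right) 100\right)}{5} \left(-62\right) = \left(- \frac{8}{5}\right) \left(-5800\right) \left(-62\right) = 9280 \left(-62\right) = -575360$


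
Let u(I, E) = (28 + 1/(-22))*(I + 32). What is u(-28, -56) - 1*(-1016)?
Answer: 12406/11 ≈ 1127.8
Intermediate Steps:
u(I, E) = 9840/11 + 615*I/22 (u(I, E) = (28 - 1/22)*(32 + I) = 615*(32 + I)/22 = 9840/11 + 615*I/22)
u(-28, -56) - 1*(-1016) = (9840/11 + (615/22)*(-28)) - 1*(-1016) = (9840/11 - 8610/11) + 1016 = 1230/11 + 1016 = 12406/11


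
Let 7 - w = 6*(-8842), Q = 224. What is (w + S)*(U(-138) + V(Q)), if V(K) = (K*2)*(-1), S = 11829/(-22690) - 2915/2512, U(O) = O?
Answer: -443033993675273/14249320 ≈ -3.1092e+7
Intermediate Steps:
w = 53059 (w = 7 - 6*(-8842) = 7 - 1*(-53052) = 7 + 53052 = 53059)
S = -47927899/28498640 (S = 11829*(-1/22690) - 2915*1/2512 = -11829/22690 - 2915/2512 = -47927899/28498640 ≈ -1.6818)
V(K) = -2*K (V(K) = (2*K)*(-1) = -2*K)
(w + S)*(U(-138) + V(Q)) = (53059 - 47927899/28498640)*(-138 - 2*224) = 1512061411861*(-138 - 448)/28498640 = (1512061411861/28498640)*(-586) = -443033993675273/14249320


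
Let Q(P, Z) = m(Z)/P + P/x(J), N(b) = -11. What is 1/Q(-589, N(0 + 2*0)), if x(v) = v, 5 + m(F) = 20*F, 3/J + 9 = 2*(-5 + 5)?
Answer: 589/1040988 ≈ 0.00056581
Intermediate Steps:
J = -1/3 (J = 3/(-9 + 2*(-5 + 5)) = 3/(-9 + 2*0) = 3/(-9 + 0) = 3/(-9) = 3*(-1/9) = -1/3 ≈ -0.33333)
m(F) = -5 + 20*F
Q(P, Z) = -3*P + (-5 + 20*Z)/P (Q(P, Z) = (-5 + 20*Z)/P + P/(-1/3) = (-5 + 20*Z)/P + P*(-3) = (-5 + 20*Z)/P - 3*P = -3*P + (-5 + 20*Z)/P)
1/Q(-589, N(0 + 2*0)) = 1/((-5 - 3*(-589)**2 + 20*(-11))/(-589)) = 1/(-(-5 - 3*346921 - 220)/589) = 1/(-(-5 - 1040763 - 220)/589) = 1/(-1/589*(-1040988)) = 1/(1040988/589) = 589/1040988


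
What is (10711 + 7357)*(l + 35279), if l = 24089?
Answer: 1072661024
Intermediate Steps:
(10711 + 7357)*(l + 35279) = (10711 + 7357)*(24089 + 35279) = 18068*59368 = 1072661024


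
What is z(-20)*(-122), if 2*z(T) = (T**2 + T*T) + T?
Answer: -47580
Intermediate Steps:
z(T) = T**2 + T/2 (z(T) = ((T**2 + T*T) + T)/2 = ((T**2 + T**2) + T)/2 = (2*T**2 + T)/2 = (T + 2*T**2)/2 = T**2 + T/2)
z(-20)*(-122) = -20*(1/2 - 20)*(-122) = -20*(-39/2)*(-122) = 390*(-122) = -47580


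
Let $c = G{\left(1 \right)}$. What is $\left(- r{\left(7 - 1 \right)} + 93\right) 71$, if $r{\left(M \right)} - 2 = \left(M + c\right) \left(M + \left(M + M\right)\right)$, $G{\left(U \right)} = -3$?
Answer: $2627$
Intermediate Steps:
$c = -3$
$r{\left(M \right)} = 2 + 3 M \left(-3 + M\right)$ ($r{\left(M \right)} = 2 + \left(M - 3\right) \left(M + \left(M + M\right)\right) = 2 + \left(-3 + M\right) \left(M + 2 M\right) = 2 + \left(-3 + M\right) 3 M = 2 + 3 M \left(-3 + M\right)$)
$\left(- r{\left(7 - 1 \right)} + 93\right) 71 = \left(- (2 - 9 \left(7 - 1\right) + 3 \left(7 - 1\right)^{2}) + 93\right) 71 = \left(- (2 - 54 + 3 \cdot 6^{2}) + 93\right) 71 = \left(- (2 - 54 + 3 \cdot 36) + 93\right) 71 = \left(- (2 - 54 + 108) + 93\right) 71 = \left(\left(-1\right) 56 + 93\right) 71 = \left(-56 + 93\right) 71 = 37 \cdot 71 = 2627$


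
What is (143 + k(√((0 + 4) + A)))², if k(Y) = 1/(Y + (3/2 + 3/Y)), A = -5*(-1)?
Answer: 2480625/121 ≈ 20501.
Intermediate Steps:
A = 5
k(Y) = 1/(3/2 + Y + 3/Y) (k(Y) = 1/(Y + (3*(½) + 3/Y)) = 1/(Y + (3/2 + 3/Y)) = 1/(3/2 + Y + 3/Y))
(143 + k(√((0 + 4) + A)))² = (143 + 2*√((0 + 4) + 5)/(6 + 2*(√((0 + 4) + 5))² + 3*√((0 + 4) + 5)))² = (143 + 2*√(4 + 5)/(6 + 2*(√(4 + 5))² + 3*√(4 + 5)))² = (143 + 2*√9/(6 + 2*(√9)² + 3*√9))² = (143 + 2*3/(6 + 2*3² + 3*3))² = (143 + 2*3/(6 + 2*9 + 9))² = (143 + 2*3/(6 + 18 + 9))² = (143 + 2*3/33)² = (143 + 2*3*(1/33))² = (143 + 2/11)² = (1575/11)² = 2480625/121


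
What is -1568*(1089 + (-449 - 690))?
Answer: 78400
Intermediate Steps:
-1568*(1089 + (-449 - 690)) = -1568*(1089 - 1139) = -1568*(-50) = 78400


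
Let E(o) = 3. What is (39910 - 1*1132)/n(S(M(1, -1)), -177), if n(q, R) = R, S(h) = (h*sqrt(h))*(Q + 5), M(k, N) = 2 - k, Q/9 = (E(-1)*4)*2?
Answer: -12926/59 ≈ -219.08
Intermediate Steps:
Q = 216 (Q = 9*((3*4)*2) = 9*(12*2) = 9*24 = 216)
S(h) = 221*h**(3/2) (S(h) = (h*sqrt(h))*(216 + 5) = h**(3/2)*221 = 221*h**(3/2))
(39910 - 1*1132)/n(S(M(1, -1)), -177) = (39910 - 1*1132)/(-177) = (39910 - 1132)*(-1/177) = 38778*(-1/177) = -12926/59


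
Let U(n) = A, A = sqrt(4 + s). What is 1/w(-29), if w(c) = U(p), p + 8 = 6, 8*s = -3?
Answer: 2*sqrt(58)/29 ≈ 0.52523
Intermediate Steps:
s = -3/8 (s = (1/8)*(-3) = -3/8 ≈ -0.37500)
p = -2 (p = -8 + 6 = -2)
A = sqrt(58)/4 (A = sqrt(4 - 3/8) = sqrt(29/8) = sqrt(58)/4 ≈ 1.9039)
U(n) = sqrt(58)/4
w(c) = sqrt(58)/4
1/w(-29) = 1/(sqrt(58)/4) = 2*sqrt(58)/29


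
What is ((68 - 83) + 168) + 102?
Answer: 255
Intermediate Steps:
((68 - 83) + 168) + 102 = (-15 + 168) + 102 = 153 + 102 = 255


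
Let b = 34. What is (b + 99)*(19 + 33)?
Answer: 6916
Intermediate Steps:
(b + 99)*(19 + 33) = (34 + 99)*(19 + 33) = 133*52 = 6916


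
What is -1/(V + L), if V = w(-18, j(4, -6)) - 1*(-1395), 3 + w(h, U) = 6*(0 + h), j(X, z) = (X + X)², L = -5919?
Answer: 1/4635 ≈ 0.00021575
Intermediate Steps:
j(X, z) = 4*X² (j(X, z) = (2*X)² = 4*X²)
w(h, U) = -3 + 6*h (w(h, U) = -3 + 6*(0 + h) = -3 + 6*h)
V = 1284 (V = (-3 + 6*(-18)) - 1*(-1395) = (-3 - 108) + 1395 = -111 + 1395 = 1284)
-1/(V + L) = -1/(1284 - 5919) = -1/(-4635) = -1*(-1/4635) = 1/4635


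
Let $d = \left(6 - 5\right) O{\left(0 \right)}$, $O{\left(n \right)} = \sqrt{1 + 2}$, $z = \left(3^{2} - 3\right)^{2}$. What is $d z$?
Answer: $36 \sqrt{3} \approx 62.354$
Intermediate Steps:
$z = 36$ ($z = \left(9 - 3\right)^{2} = 6^{2} = 36$)
$O{\left(n \right)} = \sqrt{3}$
$d = \sqrt{3}$ ($d = \left(6 - 5\right) \sqrt{3} = 1 \sqrt{3} = \sqrt{3} \approx 1.732$)
$d z = \sqrt{3} \cdot 36 = 36 \sqrt{3}$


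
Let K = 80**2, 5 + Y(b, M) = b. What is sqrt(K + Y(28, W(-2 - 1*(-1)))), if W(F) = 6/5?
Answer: sqrt(6423) ≈ 80.144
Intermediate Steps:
W(F) = 6/5 (W(F) = 6*(1/5) = 6/5)
Y(b, M) = -5 + b
K = 6400
sqrt(K + Y(28, W(-2 - 1*(-1)))) = sqrt(6400 + (-5 + 28)) = sqrt(6400 + 23) = sqrt(6423)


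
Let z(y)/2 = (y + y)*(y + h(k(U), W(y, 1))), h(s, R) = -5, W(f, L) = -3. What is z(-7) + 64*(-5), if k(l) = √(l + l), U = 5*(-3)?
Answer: 16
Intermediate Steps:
U = -15
k(l) = √2*√l (k(l) = √(2*l) = √2*√l)
z(y) = 4*y*(-5 + y) (z(y) = 2*((y + y)*(y - 5)) = 2*((2*y)*(-5 + y)) = 2*(2*y*(-5 + y)) = 4*y*(-5 + y))
z(-7) + 64*(-5) = 4*(-7)*(-5 - 7) + 64*(-5) = 4*(-7)*(-12) - 320 = 336 - 320 = 16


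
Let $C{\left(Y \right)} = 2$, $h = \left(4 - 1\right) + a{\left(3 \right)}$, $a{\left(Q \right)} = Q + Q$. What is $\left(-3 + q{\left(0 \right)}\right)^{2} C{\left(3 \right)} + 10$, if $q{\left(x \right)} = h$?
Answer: $82$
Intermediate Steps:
$a{\left(Q \right)} = 2 Q$
$h = 9$ ($h = \left(4 - 1\right) + 2 \cdot 3 = 3 + 6 = 9$)
$q{\left(x \right)} = 9$
$\left(-3 + q{\left(0 \right)}\right)^{2} C{\left(3 \right)} + 10 = \left(-3 + 9\right)^{2} \cdot 2 + 10 = 6^{2} \cdot 2 + 10 = 36 \cdot 2 + 10 = 72 + 10 = 82$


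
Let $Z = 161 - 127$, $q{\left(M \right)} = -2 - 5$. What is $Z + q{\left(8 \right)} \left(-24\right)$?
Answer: $202$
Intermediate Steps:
$q{\left(M \right)} = -7$ ($q{\left(M \right)} = -2 - 5 = -7$)
$Z = 34$ ($Z = 161 - 127 = 34$)
$Z + q{\left(8 \right)} \left(-24\right) = 34 - -168 = 34 + 168 = 202$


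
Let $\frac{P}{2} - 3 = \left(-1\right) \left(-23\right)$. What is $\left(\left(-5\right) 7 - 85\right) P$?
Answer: $-6240$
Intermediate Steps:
$P = 52$ ($P = 6 + 2 \left(\left(-1\right) \left(-23\right)\right) = 6 + 2 \cdot 23 = 6 + 46 = 52$)
$\left(\left(-5\right) 7 - 85\right) P = \left(\left(-5\right) 7 - 85\right) 52 = \left(-35 - 85\right) 52 = \left(-120\right) 52 = -6240$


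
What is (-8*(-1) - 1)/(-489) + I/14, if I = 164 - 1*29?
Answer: 65917/6846 ≈ 9.6285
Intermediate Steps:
I = 135 (I = 164 - 29 = 135)
(-8*(-1) - 1)/(-489) + I/14 = (-8*(-1) - 1)/(-489) + 135/14 = (8 - 1)*(-1/489) + 135*(1/14) = 7*(-1/489) + 135/14 = -7/489 + 135/14 = 65917/6846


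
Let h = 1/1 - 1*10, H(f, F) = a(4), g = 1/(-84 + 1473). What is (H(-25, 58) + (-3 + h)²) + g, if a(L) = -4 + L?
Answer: 200017/1389 ≈ 144.00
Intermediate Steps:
g = 1/1389 ≈ 0.00071994
H(f, F) = 0 (H(f, F) = -4 + 4 = 0)
h = -9 (h = 1 - 10 = -9)
(H(-25, 58) + (-3 + h)²) + g = (0 + (-3 - 9)²) + 1/1389 = (0 + (-12)²) + 1/1389 = (0 + 144) + 1/1389 = 144 + 1/1389 = 200017/1389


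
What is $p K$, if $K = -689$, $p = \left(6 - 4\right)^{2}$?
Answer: $-2756$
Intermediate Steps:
$p = 4$ ($p = 2^{2} = 4$)
$p K = 4 \left(-689\right) = -2756$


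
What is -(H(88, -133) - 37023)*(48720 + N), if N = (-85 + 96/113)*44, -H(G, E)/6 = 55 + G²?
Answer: 426374061588/113 ≈ 3.7732e+9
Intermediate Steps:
H(G, E) = -330 - 6*G² (H(G, E) = -6*(55 + G²) = -330 - 6*G²)
N = -418396/113 (N = (-85 + 96*(1/113))*44 = (-85 + 96/113)*44 = -9509/113*44 = -418396/113 ≈ -3702.6)
-(H(88, -133) - 37023)*(48720 + N) = -((-330 - 6*88²) - 37023)*(48720 - 418396/113) = -((-330 - 6*7744) - 37023)*5086964/113 = -((-330 - 46464) - 37023)*5086964/113 = -(-46794 - 37023)*5086964/113 = -(-83817)*5086964/113 = -1*(-426374061588/113) = 426374061588/113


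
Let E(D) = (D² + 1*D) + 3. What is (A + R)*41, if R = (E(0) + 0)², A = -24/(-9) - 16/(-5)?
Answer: 9143/15 ≈ 609.53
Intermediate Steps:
E(D) = 3 + D + D² (E(D) = (D² + D) + 3 = (D + D²) + 3 = 3 + D + D²)
A = 88/15 (A = -24*(-⅑) - 16*(-⅕) = 8/3 + 16/5 = 88/15 ≈ 5.8667)
R = 9 (R = ((3 + 0 + 0²) + 0)² = ((3 + 0 + 0) + 0)² = (3 + 0)² = 3² = 9)
(A + R)*41 = (88/15 + 9)*41 = (223/15)*41 = 9143/15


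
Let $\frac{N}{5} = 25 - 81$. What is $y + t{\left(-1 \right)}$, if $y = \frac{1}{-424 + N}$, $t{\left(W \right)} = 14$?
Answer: $\frac{9855}{704} \approx 13.999$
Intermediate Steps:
$N = -280$ ($N = 5 \left(25 - 81\right) = 5 \left(-56\right) = -280$)
$y = - \frac{1}{704}$ ($y = \frac{1}{-424 - 280} = \frac{1}{-704} = - \frac{1}{704} \approx -0.0014205$)
$y + t{\left(-1 \right)} = - \frac{1}{704} + 14 = \frac{9855}{704}$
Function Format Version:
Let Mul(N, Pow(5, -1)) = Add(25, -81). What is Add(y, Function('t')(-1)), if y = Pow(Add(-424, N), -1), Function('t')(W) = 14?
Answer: Rational(9855, 704) ≈ 13.999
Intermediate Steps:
N = -280 (N = Mul(5, Add(25, -81)) = Mul(5, -56) = -280)
y = Rational(-1, 704) (y = Pow(Add(-424, -280), -1) = Pow(-704, -1) = Rational(-1, 704) ≈ -0.0014205)
Add(y, Function('t')(-1)) = Add(Rational(-1, 704), 14) = Rational(9855, 704)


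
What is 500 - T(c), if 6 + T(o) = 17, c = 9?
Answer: 489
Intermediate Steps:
T(o) = 11 (T(o) = -6 + 17 = 11)
500 - T(c) = 500 - 1*11 = 500 - 11 = 489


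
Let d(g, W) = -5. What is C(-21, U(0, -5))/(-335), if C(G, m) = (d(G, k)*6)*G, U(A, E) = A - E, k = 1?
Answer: -126/67 ≈ -1.8806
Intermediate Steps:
C(G, m) = -30*G (C(G, m) = (-5*6)*G = -30*G)
C(-21, U(0, -5))/(-335) = (-30*(-21))/(-335) = -1/335*630 = -126/67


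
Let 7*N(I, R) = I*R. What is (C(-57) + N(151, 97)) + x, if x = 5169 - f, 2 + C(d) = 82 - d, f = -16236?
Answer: 165441/7 ≈ 23634.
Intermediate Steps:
N(I, R) = I*R/7 (N(I, R) = (I*R)/7 = I*R/7)
C(d) = 80 - d (C(d) = -2 + (82 - d) = 80 - d)
x = 21405 (x = 5169 - 1*(-16236) = 5169 + 16236 = 21405)
(C(-57) + N(151, 97)) + x = ((80 - 1*(-57)) + (⅐)*151*97) + 21405 = ((80 + 57) + 14647/7) + 21405 = (137 + 14647/7) + 21405 = 15606/7 + 21405 = 165441/7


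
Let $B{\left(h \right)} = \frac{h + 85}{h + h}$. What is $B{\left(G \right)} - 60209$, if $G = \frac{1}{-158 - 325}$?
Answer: $-80736$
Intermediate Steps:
$G = - \frac{1}{483}$ ($G = \frac{1}{-483} = - \frac{1}{483} \approx -0.0020704$)
$B{\left(h \right)} = \frac{85 + h}{2 h}$
$B{\left(G \right)} - 60209 = \frac{85 - \frac{1}{483}}{2 \left(- \frac{1}{483}\right)} - 60209 = \frac{1}{2} \left(-483\right) \frac{41054}{483} - 60209 = -20527 - 60209 = -80736$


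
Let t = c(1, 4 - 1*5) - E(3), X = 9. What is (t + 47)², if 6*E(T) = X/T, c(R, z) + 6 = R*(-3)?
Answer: 5625/4 ≈ 1406.3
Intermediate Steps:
c(R, z) = -6 - 3*R (c(R, z) = -6 + R*(-3) = -6 - 3*R)
E(T) = 3/(2*T) (E(T) = (9/T)/6 = 3/(2*T))
t = -19/2 (t = (-6 - 3*1) - 3/(2*3) = (-6 - 3) - 3/(2*3) = -9 - 1*½ = -9 - ½ = -19/2 ≈ -9.5000)
(t + 47)² = (-19/2 + 47)² = (75/2)² = 5625/4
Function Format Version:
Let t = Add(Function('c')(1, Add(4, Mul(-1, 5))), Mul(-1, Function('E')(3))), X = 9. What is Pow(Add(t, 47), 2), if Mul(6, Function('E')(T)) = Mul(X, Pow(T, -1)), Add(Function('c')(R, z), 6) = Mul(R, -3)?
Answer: Rational(5625, 4) ≈ 1406.3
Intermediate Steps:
Function('c')(R, z) = Add(-6, Mul(-3, R)) (Function('c')(R, z) = Add(-6, Mul(R, -3)) = Add(-6, Mul(-3, R)))
Function('E')(T) = Mul(Rational(3, 2), Pow(T, -1)) (Function('E')(T) = Mul(Rational(1, 6), Mul(9, Pow(T, -1))) = Mul(Rational(3, 2), Pow(T, -1)))
t = Rational(-19, 2) (t = Add(Add(-6, Mul(-3, 1)), Mul(-1, Mul(Rational(3, 2), Pow(3, -1)))) = Add(Add(-6, -3), Mul(-1, Mul(Rational(3, 2), Rational(1, 3)))) = Add(-9, Mul(-1, Rational(1, 2))) = Add(-9, Rational(-1, 2)) = Rational(-19, 2) ≈ -9.5000)
Pow(Add(t, 47), 2) = Pow(Add(Rational(-19, 2), 47), 2) = Pow(Rational(75, 2), 2) = Rational(5625, 4)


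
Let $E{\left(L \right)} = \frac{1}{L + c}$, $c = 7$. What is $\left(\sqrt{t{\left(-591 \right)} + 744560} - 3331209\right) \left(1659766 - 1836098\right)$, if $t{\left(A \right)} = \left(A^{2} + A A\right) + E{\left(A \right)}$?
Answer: $587398745388 - \frac{132249 \sqrt{13671817118}}{73} \approx 5.8719 \cdot 10^{11}$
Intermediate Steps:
$E{\left(L \right)} = \frac{1}{7 + L}$ ($E{\left(L \right)} = \frac{1}{L + 7} = \frac{1}{7 + L}$)
$t{\left(A \right)} = \frac{1}{7 + A} + 2 A^{2}$ ($t{\left(A \right)} = \left(A^{2} + A A\right) + \frac{1}{7 + A} = \left(A^{2} + A^{2}\right) + \frac{1}{7 + A} = 2 A^{2} + \frac{1}{7 + A} = \frac{1}{7 + A} + 2 A^{2}$)
$\left(\sqrt{t{\left(-591 \right)} + 744560} - 3331209\right) \left(1659766 - 1836098\right) = \left(\sqrt{\frac{1 + 2 \left(-591\right)^{2} \left(7 - 591\right)}{7 - 591} + 744560} - 3331209\right) \left(1659766 - 1836098\right) = \left(\sqrt{\frac{1 + 2 \cdot 349281 \left(-584\right)}{-584} + 744560} - 3331209\right) \left(-176332\right) = \left(\sqrt{- \frac{1 - 407960208}{584} + 744560} - 3331209\right) \left(-176332\right) = \left(\sqrt{\left(- \frac{1}{584}\right) \left(-407960207\right) + 744560} - 3331209\right) \left(-176332\right) = \left(\sqrt{\frac{407960207}{584} + 744560} - 3331209\right) \left(-176332\right) = \left(\sqrt{\frac{842783247}{584}} - 3331209\right) \left(-176332\right) = \left(\frac{3 \sqrt{13671817118}}{292} - 3331209\right) \left(-176332\right) = \left(-3331209 + \frac{3 \sqrt{13671817118}}{292}\right) \left(-176332\right) = 587398745388 - \frac{132249 \sqrt{13671817118}}{73}$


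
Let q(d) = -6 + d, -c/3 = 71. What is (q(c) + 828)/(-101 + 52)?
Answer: -87/7 ≈ -12.429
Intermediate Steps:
c = -213 (c = -3*71 = -213)
(q(c) + 828)/(-101 + 52) = ((-6 - 213) + 828)/(-101 + 52) = (-219 + 828)/(-49) = 609*(-1/49) = -87/7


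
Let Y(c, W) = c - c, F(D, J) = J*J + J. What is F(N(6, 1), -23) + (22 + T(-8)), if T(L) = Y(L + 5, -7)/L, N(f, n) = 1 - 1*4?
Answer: 528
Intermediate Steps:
N(f, n) = -3 (N(f, n) = 1 - 4 = -3)
F(D, J) = J + J² (F(D, J) = J² + J = J + J²)
Y(c, W) = 0
T(L) = 0 (T(L) = 0/L = 0)
F(N(6, 1), -23) + (22 + T(-8)) = -23*(1 - 23) + (22 + 0) = -23*(-22) + 22 = 506 + 22 = 528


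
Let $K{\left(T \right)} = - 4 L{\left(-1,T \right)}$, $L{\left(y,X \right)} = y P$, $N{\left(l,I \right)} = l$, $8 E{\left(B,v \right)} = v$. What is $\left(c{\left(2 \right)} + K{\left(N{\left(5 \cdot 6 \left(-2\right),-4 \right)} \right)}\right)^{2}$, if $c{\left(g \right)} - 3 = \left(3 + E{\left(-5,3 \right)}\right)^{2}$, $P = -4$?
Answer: $\frac{10609}{4096} \approx 2.5901$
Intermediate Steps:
$E{\left(B,v \right)} = \frac{v}{8}$
$L{\left(y,X \right)} = - 4 y$ ($L{\left(y,X \right)} = y \left(-4\right) = - 4 y$)
$c{\left(g \right)} = \frac{921}{64}$ ($c{\left(g \right)} = 3 + \left(3 + \frac{1}{8} \cdot 3\right)^{2} = 3 + \left(3 + \frac{3}{8}\right)^{2} = 3 + \left(\frac{27}{8}\right)^{2} = 3 + \frac{729}{64} = \frac{921}{64}$)
$K{\left(T \right)} = -16$ ($K{\left(T \right)} = - 4 \left(\left(-4\right) \left(-1\right)\right) = \left(-4\right) 4 = -16$)
$\left(c{\left(2 \right)} + K{\left(N{\left(5 \cdot 6 \left(-2\right),-4 \right)} \right)}\right)^{2} = \left(\frac{921}{64} - 16\right)^{2} = \left(- \frac{103}{64}\right)^{2} = \frac{10609}{4096}$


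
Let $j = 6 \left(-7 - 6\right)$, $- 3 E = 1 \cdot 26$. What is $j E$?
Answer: $676$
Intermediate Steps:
$E = - \frac{26}{3}$ ($E = - \frac{1 \cdot 26}{3} = \left(- \frac{1}{3}\right) 26 = - \frac{26}{3} \approx -8.6667$)
$j = -78$ ($j = 6 \left(-13\right) = -78$)
$j E = \left(-78\right) \left(- \frac{26}{3}\right) = 676$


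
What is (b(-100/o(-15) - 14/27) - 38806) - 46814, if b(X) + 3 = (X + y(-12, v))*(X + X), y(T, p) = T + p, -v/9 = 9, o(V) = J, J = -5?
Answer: -64507387/729 ≈ -88488.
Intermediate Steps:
o(V) = -5
v = -81 (v = -9*9 = -81)
b(X) = -3 + 2*X*(-93 + X) (b(X) = -3 + (X + (-12 - 81))*(X + X) = -3 + (X - 93)*(2*X) = -3 + (-93 + X)*(2*X) = -3 + 2*X*(-93 + X))
(b(-100/o(-15) - 14/27) - 38806) - 46814 = ((-3 - 186*(-100/(-5) - 14/27) + 2*(-100/(-5) - 14/27)**2) - 38806) - 46814 = ((-3 - 186*(-100*(-1/5) - 14*1/27) + 2*(-100*(-1/5) - 14*1/27)**2) - 38806) - 46814 = ((-3 - 186*(20 - 14/27) + 2*(20 - 14/27)**2) - 38806) - 46814 = ((-3 - 186*526/27 + 2*(526/27)**2) - 38806) - 46814 = ((-3 - 32612/9 + 2*(276676/729)) - 38806) - 46814 = ((-3 - 32612/9 + 553352/729) - 38806) - 46814 = (-2090407/729 - 38806) - 46814 = -30379981/729 - 46814 = -64507387/729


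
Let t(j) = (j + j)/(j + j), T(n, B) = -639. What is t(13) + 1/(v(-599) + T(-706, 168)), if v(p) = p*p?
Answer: 358163/358162 ≈ 1.0000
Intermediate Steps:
v(p) = p²
t(j) = 1 (t(j) = (2*j)/((2*j)) = (2*j)*(1/(2*j)) = 1)
t(13) + 1/(v(-599) + T(-706, 168)) = 1 + 1/((-599)² - 639) = 1 + 1/(358801 - 639) = 1 + 1/358162 = 358163/358162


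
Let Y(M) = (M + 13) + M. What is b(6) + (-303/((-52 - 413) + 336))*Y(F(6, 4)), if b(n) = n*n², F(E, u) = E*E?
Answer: 17873/43 ≈ 415.65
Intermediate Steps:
F(E, u) = E²
b(n) = n³
Y(M) = 13 + 2*M (Y(M) = (13 + M) + M = 13 + 2*M)
b(6) + (-303/((-52 - 413) + 336))*Y(F(6, 4)) = 6³ + (-303/((-52 - 413) + 336))*(13 + 2*6²) = 216 + (-303/(-465 + 336))*(13 + 2*36) = 216 + (-303/(-129))*(13 + 72) = 216 - 303*(-1/129)*85 = 216 + (101/43)*85 = 216 + 8585/43 = 17873/43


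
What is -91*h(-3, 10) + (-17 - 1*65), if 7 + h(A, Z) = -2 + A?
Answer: 1010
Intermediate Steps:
h(A, Z) = -9 + A (h(A, Z) = -7 + (-2 + A) = -9 + A)
-91*h(-3, 10) + (-17 - 1*65) = -91*(-9 - 3) + (-17 - 1*65) = -91*(-12) + (-17 - 65) = 1092 - 82 = 1010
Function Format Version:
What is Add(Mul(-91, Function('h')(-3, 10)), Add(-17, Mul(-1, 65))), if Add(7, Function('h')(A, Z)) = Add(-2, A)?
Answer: 1010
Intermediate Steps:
Function('h')(A, Z) = Add(-9, A) (Function('h')(A, Z) = Add(-7, Add(-2, A)) = Add(-9, A))
Add(Mul(-91, Function('h')(-3, 10)), Add(-17, Mul(-1, 65))) = Add(Mul(-91, Add(-9, -3)), Add(-17, Mul(-1, 65))) = Add(Mul(-91, -12), Add(-17, -65)) = Add(1092, -82) = 1010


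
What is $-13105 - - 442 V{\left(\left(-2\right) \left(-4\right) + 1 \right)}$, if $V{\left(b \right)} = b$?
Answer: $-9127$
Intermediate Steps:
$-13105 - - 442 V{\left(\left(-2\right) \left(-4\right) + 1 \right)} = -13105 - - 442 \left(\left(-2\right) \left(-4\right) + 1\right) = -13105 - - 442 \left(8 + 1\right) = -13105 - \left(-442\right) 9 = -13105 - -3978 = -13105 + 3978 = -9127$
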